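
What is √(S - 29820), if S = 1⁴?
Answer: I*√29819 ≈ 172.68*I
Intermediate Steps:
S = 1
√(S - 29820) = √(1 - 29820) = √(-29819) = I*√29819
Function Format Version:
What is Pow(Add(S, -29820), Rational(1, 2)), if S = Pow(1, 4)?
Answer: Mul(I, Pow(29819, Rational(1, 2))) ≈ Mul(172.68, I)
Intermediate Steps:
S = 1
Pow(Add(S, -29820), Rational(1, 2)) = Pow(Add(1, -29820), Rational(1, 2)) = Pow(-29819, Rational(1, 2)) = Mul(I, Pow(29819, Rational(1, 2)))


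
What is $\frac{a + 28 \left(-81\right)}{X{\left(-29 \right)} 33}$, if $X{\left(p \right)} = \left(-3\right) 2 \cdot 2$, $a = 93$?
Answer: $\frac{725}{132} \approx 5.4924$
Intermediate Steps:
$X{\left(p \right)} = -12$ ($X{\left(p \right)} = \left(-6\right) 2 = -12$)
$\frac{a + 28 \left(-81\right)}{X{\left(-29 \right)} 33} = \frac{93 + 28 \left(-81\right)}{\left(-12\right) 33} = \frac{93 - 2268}{-396} = \left(-2175\right) \left(- \frac{1}{396}\right) = \frac{725}{132}$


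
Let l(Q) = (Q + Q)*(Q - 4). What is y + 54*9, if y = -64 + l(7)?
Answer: 464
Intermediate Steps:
l(Q) = 2*Q*(-4 + Q) (l(Q) = (2*Q)*(-4 + Q) = 2*Q*(-4 + Q))
y = -22 (y = -64 + 2*7*(-4 + 7) = -64 + 2*7*3 = -64 + 42 = -22)
y + 54*9 = -22 + 54*9 = -22 + 486 = 464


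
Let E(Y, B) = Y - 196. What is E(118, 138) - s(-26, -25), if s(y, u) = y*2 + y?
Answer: 0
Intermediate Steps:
E(Y, B) = -196 + Y
s(y, u) = 3*y (s(y, u) = 2*y + y = 3*y)
E(118, 138) - s(-26, -25) = (-196 + 118) - 3*(-26) = -78 - 1*(-78) = -78 + 78 = 0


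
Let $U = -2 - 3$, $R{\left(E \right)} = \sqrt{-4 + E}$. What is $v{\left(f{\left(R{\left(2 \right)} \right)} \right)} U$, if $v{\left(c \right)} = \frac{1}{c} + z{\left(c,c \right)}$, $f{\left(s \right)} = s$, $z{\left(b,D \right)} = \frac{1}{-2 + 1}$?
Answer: $5 + \frac{5 i \sqrt{2}}{2} \approx 5.0 + 3.5355 i$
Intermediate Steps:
$z{\left(b,D \right)} = -1$ ($z{\left(b,D \right)} = \frac{1}{-1} = -1$)
$v{\left(c \right)} = -1 + \frac{1}{c}$ ($v{\left(c \right)} = \frac{1}{c} - 1 = -1 + \frac{1}{c}$)
$U = -5$ ($U = -2 - 3 = -5$)
$v{\left(f{\left(R{\left(2 \right)} \right)} \right)} U = \frac{1 - \sqrt{-4 + 2}}{\sqrt{-4 + 2}} \left(-5\right) = \frac{1 - \sqrt{-2}}{\sqrt{-2}} \left(-5\right) = \frac{1 - i \sqrt{2}}{i \sqrt{2}} \left(-5\right) = - \frac{i \sqrt{2}}{2} \left(1 - i \sqrt{2}\right) \left(-5\right) = - \frac{i \sqrt{2} \left(1 - i \sqrt{2}\right)}{2} \left(-5\right) = \frac{5 i \sqrt{2} \left(1 - i \sqrt{2}\right)}{2}$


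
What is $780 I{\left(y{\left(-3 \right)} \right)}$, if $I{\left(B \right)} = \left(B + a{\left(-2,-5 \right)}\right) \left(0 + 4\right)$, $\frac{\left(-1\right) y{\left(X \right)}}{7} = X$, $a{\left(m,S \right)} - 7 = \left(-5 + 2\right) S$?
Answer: $134160$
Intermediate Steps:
$a{\left(m,S \right)} = 7 - 3 S$ ($a{\left(m,S \right)} = 7 + \left(-5 + 2\right) S = 7 - 3 S$)
$y{\left(X \right)} = - 7 X$
$I{\left(B \right)} = 88 + 4 B$ ($I{\left(B \right)} = \left(B + \left(7 - -15\right)\right) \left(0 + 4\right) = \left(B + \left(7 + 15\right)\right) 4 = \left(B + 22\right) 4 = \left(22 + B\right) 4 = 88 + 4 B$)
$780 I{\left(y{\left(-3 \right)} \right)} = 780 \left(88 + 4 \left(\left(-7\right) \left(-3\right)\right)\right) = 780 \left(88 + 4 \cdot 21\right) = 780 \left(88 + 84\right) = 780 \cdot 172 = 134160$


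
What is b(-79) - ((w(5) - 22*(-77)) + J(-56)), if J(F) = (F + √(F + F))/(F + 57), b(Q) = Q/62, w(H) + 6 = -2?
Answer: -101139/62 - 4*I*√7 ≈ -1631.3 - 10.583*I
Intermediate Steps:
w(H) = -8 (w(H) = -6 - 2 = -8)
b(Q) = Q/62 (b(Q) = Q*(1/62) = Q/62)
J(F) = (F + √2*√F)/(57 + F) (J(F) = (F + √(2*F))/(57 + F) = (F + √2*√F)/(57 + F))
b(-79) - ((w(5) - 22*(-77)) + J(-56)) = (1/62)*(-79) - ((-8 - 22*(-77)) + (-56 + √2*√(-56))/(57 - 56)) = -79/62 - ((-8 + 1694) + (-56 + √2*(2*I*√14))/1) = -79/62 - (1686 + 1*(-56 + 4*I*√7)) = -79/62 - (1686 + (-56 + 4*I*√7)) = -79/62 - (1630 + 4*I*√7) = -79/62 + (-1630 - 4*I*√7) = -101139/62 - 4*I*√7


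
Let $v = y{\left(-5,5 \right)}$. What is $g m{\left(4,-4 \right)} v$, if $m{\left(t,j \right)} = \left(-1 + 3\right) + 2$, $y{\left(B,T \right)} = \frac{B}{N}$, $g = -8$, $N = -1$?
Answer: $-160$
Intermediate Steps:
$y{\left(B,T \right)} = - B$ ($y{\left(B,T \right)} = \frac{B}{-1} = B \left(-1\right) = - B$)
$v = 5$ ($v = \left(-1\right) \left(-5\right) = 5$)
$m{\left(t,j \right)} = 4$ ($m{\left(t,j \right)} = 2 + 2 = 4$)
$g m{\left(4,-4 \right)} v = \left(-8\right) 4 \cdot 5 = \left(-32\right) 5 = -160$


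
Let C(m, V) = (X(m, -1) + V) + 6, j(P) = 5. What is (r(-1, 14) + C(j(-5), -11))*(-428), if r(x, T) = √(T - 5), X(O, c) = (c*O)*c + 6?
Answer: -3852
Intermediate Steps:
X(O, c) = 6 + O*c² (X(O, c) = (O*c)*c + 6 = O*c² + 6 = 6 + O*c²)
r(x, T) = √(-5 + T)
C(m, V) = 12 + V + m (C(m, V) = ((6 + m*(-1)²) + V) + 6 = ((6 + m*1) + V) + 6 = ((6 + m) + V) + 6 = (6 + V + m) + 6 = 12 + V + m)
(r(-1, 14) + C(j(-5), -11))*(-428) = (√(-5 + 14) + (12 - 11 + 5))*(-428) = (√9 + 6)*(-428) = (3 + 6)*(-428) = 9*(-428) = -3852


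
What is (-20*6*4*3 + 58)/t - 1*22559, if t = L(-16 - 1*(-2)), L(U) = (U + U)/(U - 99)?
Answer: -393909/14 ≈ -28136.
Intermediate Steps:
L(U) = 2*U/(-99 + U) (L(U) = (2*U)/(-99 + U) = 2*U/(-99 + U))
t = 28/113 (t = 2*(-16 - 1*(-2))/(-99 + (-16 - 1*(-2))) = 2*(-16 + 2)/(-99 + (-16 + 2)) = 2*(-14)/(-99 - 14) = 2*(-14)/(-113) = 2*(-14)*(-1/113) = 28/113 ≈ 0.24779)
(-20*6*4*3 + 58)/t - 1*22559 = (-20*6*4*3 + 58)/(28/113) - 1*22559 = (-480*3 + 58)*(113/28) - 22559 = (-20*72 + 58)*(113/28) - 22559 = (-1440 + 58)*(113/28) - 22559 = -1382*113/28 - 22559 = -78083/14 - 22559 = -393909/14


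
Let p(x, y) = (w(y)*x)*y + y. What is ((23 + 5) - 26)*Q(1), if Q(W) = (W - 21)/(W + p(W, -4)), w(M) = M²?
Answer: 40/67 ≈ 0.59702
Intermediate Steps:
p(x, y) = y + x*y³ (p(x, y) = (y²*x)*y + y = (x*y²)*y + y = x*y³ + y = y + x*y³)
Q(W) = (-21 + W)/(-4 - 63*W) (Q(W) = (W - 21)/(W + (-4 + W*(-4)³)) = (-21 + W)/(W + (-4 + W*(-64))) = (-21 + W)/(W + (-4 - 64*W)) = (-21 + W)/(-4 - 63*W))
((23 + 5) - 26)*Q(1) = ((23 + 5) - 26)*((21 - 1*1)/(4 + 63*1)) = (28 - 26)*((21 - 1)/(4 + 63)) = 2*(20/67) = 40/67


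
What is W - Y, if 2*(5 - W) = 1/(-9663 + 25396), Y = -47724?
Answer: 1501840713/31466 ≈ 47729.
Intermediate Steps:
W = 157329/31466 (W = 5 - 1/(2*(-9663 + 25396)) = 5 - ½/15733 = 5 - ½*1/15733 = 5 - 1/31466 = 157329/31466 ≈ 5.0000)
W - Y = 157329/31466 - 1*(-47724) = 157329/31466 + 47724 = 1501840713/31466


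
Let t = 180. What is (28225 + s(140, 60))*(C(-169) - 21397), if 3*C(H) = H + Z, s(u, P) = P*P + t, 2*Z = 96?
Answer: -2058305560/3 ≈ -6.8610e+8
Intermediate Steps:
Z = 48 (Z = (½)*96 = 48)
s(u, P) = 180 + P² (s(u, P) = P*P + 180 = P² + 180 = 180 + P²)
C(H) = 16 + H/3 (C(H) = (H + 48)/3 = (48 + H)/3 = 16 + H/3)
(28225 + s(140, 60))*(C(-169) - 21397) = (28225 + (180 + 60²))*((16 + (⅓)*(-169)) - 21397) = (28225 + (180 + 3600))*((16 - 169/3) - 21397) = (28225 + 3780)*(-121/3 - 21397) = 32005*(-64312/3) = -2058305560/3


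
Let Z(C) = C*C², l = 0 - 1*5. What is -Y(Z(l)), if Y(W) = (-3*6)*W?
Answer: -2250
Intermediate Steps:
l = -5 (l = 0 - 5 = -5)
Z(C) = C³
Y(W) = -18*W
-Y(Z(l)) = -(-18)*(-5)³ = -(-18)*(-125) = -1*2250 = -2250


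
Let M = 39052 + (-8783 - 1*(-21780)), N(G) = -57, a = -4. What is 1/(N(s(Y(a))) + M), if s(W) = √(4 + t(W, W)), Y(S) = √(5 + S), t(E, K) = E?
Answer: 1/51992 ≈ 1.9234e-5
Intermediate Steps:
s(W) = √(4 + W)
M = 52049 (M = 39052 + (-8783 + 21780) = 39052 + 12997 = 52049)
1/(N(s(Y(a))) + M) = 1/(-57 + 52049) = 1/51992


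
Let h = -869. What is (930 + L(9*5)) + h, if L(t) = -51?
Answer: 10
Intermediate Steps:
(930 + L(9*5)) + h = (930 - 51) - 869 = 879 - 869 = 10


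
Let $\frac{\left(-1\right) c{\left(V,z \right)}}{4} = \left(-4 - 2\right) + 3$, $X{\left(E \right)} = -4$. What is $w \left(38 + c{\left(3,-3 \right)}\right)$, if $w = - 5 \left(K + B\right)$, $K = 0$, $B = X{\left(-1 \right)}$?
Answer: $1000$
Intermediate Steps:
$B = -4$
$c{\left(V,z \right)} = 12$ ($c{\left(V,z \right)} = - 4 \left(\left(-4 - 2\right) + 3\right) = - 4 \left(-6 + 3\right) = \left(-4\right) \left(-3\right) = 12$)
$w = 20$ ($w = - 5 \left(0 - 4\right) = \left(-5\right) \left(-4\right) = 20$)
$w \left(38 + c{\left(3,-3 \right)}\right) = 20 \left(38 + 12\right) = 20 \cdot 50 = 1000$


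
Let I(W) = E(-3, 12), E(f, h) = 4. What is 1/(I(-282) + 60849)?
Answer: 1/60853 ≈ 1.6433e-5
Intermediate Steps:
I(W) = 4
1/(I(-282) + 60849) = 1/(4 + 60849) = 1/60853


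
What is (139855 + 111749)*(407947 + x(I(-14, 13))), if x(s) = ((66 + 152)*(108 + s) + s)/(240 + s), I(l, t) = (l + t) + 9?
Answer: 102666760596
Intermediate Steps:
I(l, t) = 9 + l + t
x(s) = (23544 + 219*s)/(240 + s) (x(s) = (218*(108 + s) + s)/(240 + s) = ((23544 + 218*s) + s)/(240 + s) = (23544 + 219*s)/(240 + s))
(139855 + 111749)*(407947 + x(I(-14, 13))) = (139855 + 111749)*(407947 + 3*(7848 + 73*(9 - 14 + 13))/(240 + (9 - 14 + 13))) = 251604*(407947 + 3*(7848 + 73*8)/(240 + 8)) = 251604*(407947 + 3*(7848 + 584)/248) = 251604*(407947 + 3*(1/248)*8432) = 251604*(407947 + 102) = 251604*408049 = 102666760596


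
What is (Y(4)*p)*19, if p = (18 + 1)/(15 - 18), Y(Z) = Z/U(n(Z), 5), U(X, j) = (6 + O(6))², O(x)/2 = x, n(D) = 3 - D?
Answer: -361/243 ≈ -1.4856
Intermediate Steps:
O(x) = 2*x
U(X, j) = 324 (U(X, j) = (6 + 2*6)² = (6 + 12)² = 18² = 324)
Y(Z) = Z/324
p = -19/3 (p = 19/(-3) = 19*(-⅓) = -19/3 ≈ -6.3333)
(Y(4)*p)*19 = (((1/324)*4)*(-19/3))*19 = ((1/81)*(-19/3))*19 = -19/243*19 = -361/243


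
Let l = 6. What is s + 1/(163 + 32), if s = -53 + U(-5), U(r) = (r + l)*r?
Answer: -11309/195 ≈ -57.995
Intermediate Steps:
U(r) = r*(6 + r) (U(r) = (r + 6)*r = (6 + r)*r = r*(6 + r))
s = -58 (s = -53 - 5*(6 - 5) = -53 - 5*1 = -53 - 5 = -58)
s + 1/(163 + 32) = -58 + 1/(163 + 32) = -58 + 1/195 = -11309/195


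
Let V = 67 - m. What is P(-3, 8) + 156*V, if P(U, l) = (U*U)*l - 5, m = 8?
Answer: 9271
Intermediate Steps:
P(U, l) = -5 + l*U² (P(U, l) = U²*l - 5 = l*U² - 5 = -5 + l*U²)
V = 59 (V = 67 - 1*8 = 67 - 8 = 59)
P(-3, 8) + 156*V = (-5 + 8*(-3)²) + 156*59 = (-5 + 8*9) + 9204 = (-5 + 72) + 9204 = 67 + 9204 = 9271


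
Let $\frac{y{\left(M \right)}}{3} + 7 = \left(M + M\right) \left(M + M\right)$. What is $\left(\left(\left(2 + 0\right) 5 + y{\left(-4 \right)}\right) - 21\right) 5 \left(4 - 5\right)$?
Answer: $-800$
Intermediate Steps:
$y{\left(M \right)} = -21 + 12 M^{2}$ ($y{\left(M \right)} = -21 + 3 \left(M + M\right) \left(M + M\right) = -21 + 3 \cdot 2 M 2 M = -21 + 3 \cdot 4 M^{2} = -21 + 12 M^{2}$)
$\left(\left(\left(2 + 0\right) 5 + y{\left(-4 \right)}\right) - 21\right) 5 \left(4 - 5\right) = \left(\left(\left(2 + 0\right) 5 - \left(21 - 12 \left(-4\right)^{2}\right)\right) - 21\right) 5 \left(4 - 5\right) = \left(\left(2 \cdot 5 + \left(-21 + 12 \cdot 16\right)\right) - 21\right) 5 \left(-1\right) = \left(\left(10 + \left(-21 + 192\right)\right) - 21\right) \left(-5\right) = \left(\left(10 + 171\right) - 21\right) \left(-5\right) = \left(181 - 21\right) \left(-5\right) = 160 \left(-5\right) = -800$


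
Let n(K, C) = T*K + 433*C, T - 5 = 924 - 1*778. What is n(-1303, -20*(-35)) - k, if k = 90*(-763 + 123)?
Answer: 163947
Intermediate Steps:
T = 151 (T = 5 + (924 - 1*778) = 5 + (924 - 778) = 5 + 146 = 151)
n(K, C) = 151*K + 433*C
k = -57600 (k = 90*(-640) = -57600)
n(-1303, -20*(-35)) - k = (151*(-1303) + 433*(-20*(-35))) - 1*(-57600) = (-196753 + 433*700) + 57600 = (-196753 + 303100) + 57600 = 106347 + 57600 = 163947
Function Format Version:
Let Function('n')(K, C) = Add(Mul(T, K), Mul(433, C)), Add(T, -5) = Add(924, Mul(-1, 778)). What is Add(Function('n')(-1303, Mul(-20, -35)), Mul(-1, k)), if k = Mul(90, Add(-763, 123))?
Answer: 163947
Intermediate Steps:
T = 151 (T = Add(5, Add(924, Mul(-1, 778))) = Add(5, Add(924, -778)) = Add(5, 146) = 151)
Function('n')(K, C) = Add(Mul(151, K), Mul(433, C))
k = -57600 (k = Mul(90, -640) = -57600)
Add(Function('n')(-1303, Mul(-20, -35)), Mul(-1, k)) = Add(Add(Mul(151, -1303), Mul(433, Mul(-20, -35))), Mul(-1, -57600)) = Add(Add(-196753, Mul(433, 700)), 57600) = Add(Add(-196753, 303100), 57600) = Add(106347, 57600) = 163947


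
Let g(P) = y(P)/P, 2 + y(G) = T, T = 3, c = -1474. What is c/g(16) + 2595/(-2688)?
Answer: -21132129/896 ≈ -23585.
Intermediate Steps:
y(G) = 1 (y(G) = -2 + 3 = 1)
g(P) = 1/P
c/g(16) + 2595/(-2688) = -1474/(1/16) + 2595/(-2688) = -1474/1/16 + 2595*(-1/2688) = -1474*16 - 865/896 = -23584 - 865/896 = -21132129/896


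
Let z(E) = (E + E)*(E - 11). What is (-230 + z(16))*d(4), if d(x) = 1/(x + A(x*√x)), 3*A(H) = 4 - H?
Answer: -105/4 ≈ -26.250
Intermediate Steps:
A(H) = 4/3 - H/3 (A(H) = (4 - H)/3 = 4/3 - H/3)
z(E) = 2*E*(-11 + E) (z(E) = (2*E)*(-11 + E) = 2*E*(-11 + E))
d(x) = 1/(4/3 + x - x^(3/2)/3) (d(x) = 1/(x + (4/3 - x*√x/3)) = 1/(x + (4/3 - x^(3/2)/3)) = 1/(4/3 + x - x^(3/2)/3))
(-230 + z(16))*d(4) = (-230 + 2*16*(-11 + 16))*(3/(4 - 4^(3/2) + 3*4)) = (-230 + 2*16*5)*(3/(4 - 1*8 + 12)) = (-230 + 160)*(3/(4 - 8 + 12)) = -210/8 = -70*3/8 = -105/4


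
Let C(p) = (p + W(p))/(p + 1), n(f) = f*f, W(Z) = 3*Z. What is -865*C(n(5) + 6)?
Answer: -26815/8 ≈ -3351.9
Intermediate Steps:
n(f) = f**2
C(p) = 4*p/(1 + p) (C(p) = (p + 3*p)/(p + 1) = (4*p)/(1 + p) = 4*p/(1 + p))
-865*C(n(5) + 6) = -3460*(5**2 + 6)/(1 + (5**2 + 6)) = -3460*(25 + 6)/(1 + (25 + 6)) = -3460*31/(1 + 31) = -3460*31/32 = -865*31/8 = -26815/8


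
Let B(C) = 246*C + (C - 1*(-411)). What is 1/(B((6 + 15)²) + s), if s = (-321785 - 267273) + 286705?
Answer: -1/193015 ≈ -5.1809e-6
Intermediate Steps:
s = -302353 (s = -589058 + 286705 = -302353)
B(C) = 411 + 247*C (B(C) = 246*C + (C + 411) = 246*C + (411 + C) = 411 + 247*C)
1/(B((6 + 15)²) + s) = 1/((411 + 247*(6 + 15)²) - 302353) = 1/((411 + 247*21²) - 302353) = 1/((411 + 247*441) - 302353) = 1/((411 + 108927) - 302353) = 1/(109338 - 302353) = 1/(-193015) = -1/193015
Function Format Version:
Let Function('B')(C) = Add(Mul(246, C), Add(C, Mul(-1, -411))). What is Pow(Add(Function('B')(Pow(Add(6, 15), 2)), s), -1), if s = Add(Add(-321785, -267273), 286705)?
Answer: Rational(-1, 193015) ≈ -5.1809e-6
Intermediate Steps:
s = -302353 (s = Add(-589058, 286705) = -302353)
Function('B')(C) = Add(411, Mul(247, C)) (Function('B')(C) = Add(Mul(246, C), Add(C, 411)) = Add(Mul(246, C), Add(411, C)) = Add(411, Mul(247, C)))
Pow(Add(Function('B')(Pow(Add(6, 15), 2)), s), -1) = Pow(Add(Add(411, Mul(247, Pow(Add(6, 15), 2))), -302353), -1) = Pow(Add(Add(411, Mul(247, Pow(21, 2))), -302353), -1) = Pow(Add(Add(411, Mul(247, 441)), -302353), -1) = Pow(Add(Add(411, 108927), -302353), -1) = Pow(Add(109338, -302353), -1) = Pow(-193015, -1) = Rational(-1, 193015)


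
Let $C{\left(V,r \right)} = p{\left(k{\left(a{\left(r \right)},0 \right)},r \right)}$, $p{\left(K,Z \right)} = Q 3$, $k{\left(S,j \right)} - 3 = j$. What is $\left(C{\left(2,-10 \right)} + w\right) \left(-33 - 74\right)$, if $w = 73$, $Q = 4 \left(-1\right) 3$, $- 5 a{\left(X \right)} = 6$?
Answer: $-3959$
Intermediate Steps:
$a{\left(X \right)} = - \frac{6}{5}$ ($a{\left(X \right)} = \left(- \frac{1}{5}\right) 6 = - \frac{6}{5}$)
$k{\left(S,j \right)} = 3 + j$
$Q = -12$ ($Q = \left(-4\right) 3 = -12$)
$p{\left(K,Z \right)} = -36$ ($p{\left(K,Z \right)} = \left(-12\right) 3 = -36$)
$C{\left(V,r \right)} = -36$
$\left(C{\left(2,-10 \right)} + w\right) \left(-33 - 74\right) = \left(-36 + 73\right) \left(-33 - 74\right) = 37 \left(-33 - 74\right) = 37 \left(-107\right) = -3959$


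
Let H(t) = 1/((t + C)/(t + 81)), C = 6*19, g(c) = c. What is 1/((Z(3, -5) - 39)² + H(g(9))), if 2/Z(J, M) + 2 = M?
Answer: 2009/3102095 ≈ 0.00064763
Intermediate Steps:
Z(J, M) = 2/(-2 + M)
C = 114
H(t) = (81 + t)/(114 + t) (H(t) = 1/((t + 114)/(t + 81)) = 1/((114 + t)/(81 + t)) = (81 + t)/(114 + t))
1/((Z(3, -5) - 39)² + H(g(9))) = 1/((2/(-2 - 5) - 39)² + (81 + 9)/(114 + 9)) = 1/((2/(-7) - 39)² + 90/123) = 1/((2*(-⅐) - 39)² + (1/123)*90) = 1/((-2/7 - 39)² + 30/41) = 1/((-275/7)² + 30/41) = 1/(75625/49 + 30/41) = 1/(3102095/2009) = 2009/3102095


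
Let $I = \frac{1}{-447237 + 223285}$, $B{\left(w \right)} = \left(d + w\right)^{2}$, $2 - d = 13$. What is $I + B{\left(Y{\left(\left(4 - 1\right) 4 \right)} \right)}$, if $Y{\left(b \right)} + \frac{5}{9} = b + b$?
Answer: $\frac{2809253807}{18140112} \approx 154.86$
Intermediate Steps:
$d = -11$ ($d = 2 - 13 = -11$)
$Y{\left(b \right)} = - \frac{5}{9} + 2 b$ ($Y{\left(b \right)} = - \frac{5}{9} + \left(b + b\right) = - \frac{5}{9} + 2 b$)
$B{\left(w \right)} = \left(-11 + w\right)^{2}$
$I = - \frac{1}{223952}$ ($I = \frac{1}{-223952} = - \frac{1}{223952} \approx -4.4652 \cdot 10^{-6}$)
$I + B{\left(Y{\left(\left(4 - 1\right) 4 \right)} \right)} = - \frac{1}{223952} + \left(-11 - \left(\frac{5}{9} - 2 \left(4 - 1\right) 4\right)\right)^{2} = - \frac{1}{223952} + \left(-11 - \left(\frac{5}{9} - 2 \cdot 3 \cdot 4\right)\right)^{2} = - \frac{1}{223952} + \left(-11 + \left(- \frac{5}{9} + 2 \cdot 12\right)\right)^{2} = - \frac{1}{223952} + \left(-11 + \left(- \frac{5}{9} + 24\right)\right)^{2} = - \frac{1}{223952} + \left(-11 + \frac{211}{9}\right)^{2} = - \frac{1}{223952} + \left(\frac{112}{9}\right)^{2} = - \frac{1}{223952} + \frac{12544}{81} = \frac{2809253807}{18140112}$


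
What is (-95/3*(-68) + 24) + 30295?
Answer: 97417/3 ≈ 32472.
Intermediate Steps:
(-95/3*(-68) + 24) + 30295 = (6460/3 + 24) + 30295 = 6532/3 + 30295 = 97417/3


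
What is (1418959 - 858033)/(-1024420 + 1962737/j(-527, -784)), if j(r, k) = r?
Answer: -295608002/541832077 ≈ -0.54557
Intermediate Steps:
(1418959 - 858033)/(-1024420 + 1962737/j(-527, -784)) = (1418959 - 858033)/(-1024420 + 1962737/(-527)) = 560926/(-1024420 + 1962737*(-1/527)) = 560926/(-1024420 - 1962737/527) = 560926/(-541832077/527) = 560926*(-527/541832077) = -295608002/541832077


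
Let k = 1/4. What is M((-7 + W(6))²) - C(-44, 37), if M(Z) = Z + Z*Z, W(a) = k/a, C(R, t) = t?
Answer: 781584673/331776 ≈ 2355.8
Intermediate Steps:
k = ¼ ≈ 0.25000
W(a) = 1/(4*a)
M(Z) = Z + Z²
M((-7 + W(6))²) - C(-44, 37) = (-7 + (¼)/6)²*(1 + (-7 + (¼)/6)²) - 1*37 = (-7 + (¼)*(⅙))²*(1 + (-7 + (¼)*(⅙))²) - 37 = (-7 + 1/24)²*(1 + (-7 + 1/24)²) - 37 = (-167/24)²*(1 + (-167/24)²) - 37 = 27889*(1 + 27889/576)/576 - 37 = (27889/576)*(28465/576) - 37 = 793860385/331776 - 37 = 781584673/331776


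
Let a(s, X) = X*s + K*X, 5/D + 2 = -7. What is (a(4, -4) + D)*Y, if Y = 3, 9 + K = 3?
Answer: 67/3 ≈ 22.333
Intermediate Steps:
K = -6 (K = -9 + 3 = -6)
D = -5/9 (D = 5/(-2 - 7) = 5/(-9) = 5*(-⅑) = -5/9 ≈ -0.55556)
a(s, X) = -6*X + X*s (a(s, X) = X*s - 6*X = -6*X + X*s)
(a(4, -4) + D)*Y = (-4*(-6 + 4) - 5/9)*3 = (-4*(-2) - 5/9)*3 = (8 - 5/9)*3 = (67/9)*3 = 67/3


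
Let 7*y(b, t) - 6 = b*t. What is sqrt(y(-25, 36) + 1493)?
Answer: sqrt(66899)/7 ≈ 36.950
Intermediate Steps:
y(b, t) = 6/7 + b*t/7 (y(b, t) = 6/7 + (b*t)/7 = 6/7 + b*t/7)
sqrt(y(-25, 36) + 1493) = sqrt((6/7 + (1/7)*(-25)*36) + 1493) = sqrt((6/7 - 900/7) + 1493) = sqrt(-894/7 + 1493) = sqrt(9557/7) = sqrt(66899)/7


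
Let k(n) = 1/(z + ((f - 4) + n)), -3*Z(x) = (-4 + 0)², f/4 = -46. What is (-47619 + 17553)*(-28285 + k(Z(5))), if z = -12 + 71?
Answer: 342718064628/403 ≈ 8.5042e+8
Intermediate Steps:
f = -184 (f = 4*(-46) = -184)
Z(x) = -16/3 (Z(x) = -(-4 + 0)²/3 = -⅓*(-4)² = -⅓*16 = -16/3)
z = 59
k(n) = 1/(-129 + n) (k(n) = 1/(59 + ((-184 - 4) + n)) = 1/(59 + (-188 + n)) = 1/(-129 + n))
(-47619 + 17553)*(-28285 + k(Z(5))) = (-47619 + 17553)*(-28285 + 1/(-129 - 16/3)) = -30066*(-28285 + 1/(-403/3)) = -30066*(-28285 - 3/403) = -30066*(-11398858/403) = 342718064628/403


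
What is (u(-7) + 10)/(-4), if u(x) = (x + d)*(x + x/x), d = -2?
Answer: -16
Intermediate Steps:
u(x) = (1 + x)*(-2 + x) (u(x) = (x - 2)*(x + x/x) = (-2 + x)*(x + 1) = (-2 + x)*(1 + x) = (1 + x)*(-2 + x))
(u(-7) + 10)/(-4) = ((-2 + (-7)² - 1*(-7)) + 10)/(-4) = -((-2 + 49 + 7) + 10)/4 = -(54 + 10)/4 = -¼*64 = -16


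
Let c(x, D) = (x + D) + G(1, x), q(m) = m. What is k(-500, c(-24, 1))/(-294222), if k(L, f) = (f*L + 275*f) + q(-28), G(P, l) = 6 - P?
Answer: -2011/147111 ≈ -0.013670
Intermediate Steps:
c(x, D) = 5 + D + x (c(x, D) = (x + D) + (6 - 1*1) = (D + x) + (6 - 1) = (D + x) + 5 = 5 + D + x)
k(L, f) = -28 + 275*f + L*f (k(L, f) = (f*L + 275*f) - 28 = (L*f + 275*f) - 28 = (275*f + L*f) - 28 = -28 + 275*f + L*f)
k(-500, c(-24, 1))/(-294222) = (-28 + 275*(5 + 1 - 24) - 500*(5 + 1 - 24))/(-294222) = (-28 + 275*(-18) - 500*(-18))*(-1/294222) = (-28 - 4950 + 9000)*(-1/294222) = 4022*(-1/294222) = -2011/147111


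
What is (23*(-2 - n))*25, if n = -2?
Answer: 0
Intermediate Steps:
(23*(-2 - n))*25 = (23*(-2 - 1*(-2)))*25 = (23*(-2 + 2))*25 = (23*0)*25 = 0*25 = 0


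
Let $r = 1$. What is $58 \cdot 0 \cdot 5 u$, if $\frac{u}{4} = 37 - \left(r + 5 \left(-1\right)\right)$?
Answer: $0$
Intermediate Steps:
$u = 164$ ($u = 4 \left(37 - \left(1 + 5 \left(-1\right)\right)\right) = 4 \left(37 - \left(1 - 5\right)\right) = 4 \left(37 - -4\right) = 4 \left(37 + 4\right) = 4 \cdot 41 = 164$)
$58 \cdot 0 \cdot 5 u = 58 \cdot 0 \cdot 5 \cdot 164 = 58 \cdot 0 \cdot 164 = 0 \cdot 164 = 0$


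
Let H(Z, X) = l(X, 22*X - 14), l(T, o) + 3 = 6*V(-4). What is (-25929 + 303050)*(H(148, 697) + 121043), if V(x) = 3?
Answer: 33547714018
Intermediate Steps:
l(T, o) = 15 (l(T, o) = -3 + 6*3 = -3 + 18 = 15)
H(Z, X) = 15
(-25929 + 303050)*(H(148, 697) + 121043) = (-25929 + 303050)*(15 + 121043) = 277121*121058 = 33547714018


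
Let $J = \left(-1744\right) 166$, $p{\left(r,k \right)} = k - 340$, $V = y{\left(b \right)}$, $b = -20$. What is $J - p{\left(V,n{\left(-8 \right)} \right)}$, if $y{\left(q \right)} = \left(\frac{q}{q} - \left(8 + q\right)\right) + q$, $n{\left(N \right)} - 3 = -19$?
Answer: $-289148$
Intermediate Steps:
$n{\left(N \right)} = -16$ ($n{\left(N \right)} = 3 - 19 = -16$)
$y{\left(q \right)} = -7$ ($y{\left(q \right)} = \left(1 - \left(8 + q\right)\right) + q = \left(-7 - q\right) + q = -7$)
$V = -7$
$p{\left(r,k \right)} = -340 + k$ ($p{\left(r,k \right)} = k - 340 = -340 + k$)
$J = -289504$
$J - p{\left(V,n{\left(-8 \right)} \right)} = -289504 - \left(-340 - 16\right) = -289504 - -356 = -289504 + 356 = -289148$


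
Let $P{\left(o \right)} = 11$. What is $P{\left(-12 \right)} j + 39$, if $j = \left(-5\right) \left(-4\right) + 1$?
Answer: $270$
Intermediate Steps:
$j = 21$ ($j = 20 + 1 = 21$)
$P{\left(-12 \right)} j + 39 = 11 \cdot 21 + 39 = 231 + 39 = 270$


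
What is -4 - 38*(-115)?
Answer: 4366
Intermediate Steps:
-4 - 38*(-115) = -4 + 4370 = 4366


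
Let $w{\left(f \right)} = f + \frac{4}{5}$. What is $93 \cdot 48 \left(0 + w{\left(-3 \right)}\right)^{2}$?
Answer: $\frac{540144}{25} \approx 21606.0$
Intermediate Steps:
$w{\left(f \right)} = \frac{4}{5} + f$ ($w{\left(f \right)} = f + 4 \cdot \frac{1}{5} = f + \frac{4}{5} = \frac{4}{5} + f$)
$93 \cdot 48 \left(0 + w{\left(-3 \right)}\right)^{2} = 93 \cdot 48 \left(0 + \left(\frac{4}{5} - 3\right)\right)^{2} = 4464 \left(0 - \frac{11}{5}\right)^{2} = 4464 \left(- \frac{11}{5}\right)^{2} = 4464 \cdot \frac{121}{25} = \frac{540144}{25}$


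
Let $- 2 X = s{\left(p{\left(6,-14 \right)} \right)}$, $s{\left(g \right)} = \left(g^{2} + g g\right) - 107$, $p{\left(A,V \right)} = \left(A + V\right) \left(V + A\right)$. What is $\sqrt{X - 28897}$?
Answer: $\frac{i \sqrt{131758}}{2} \approx 181.49 i$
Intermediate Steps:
$p{\left(A,V \right)} = \left(A + V\right)^{2}$ ($p{\left(A,V \right)} = \left(A + V\right) \left(A + V\right) = \left(A + V\right)^{2}$)
$s{\left(g \right)} = -107 + 2 g^{2}$ ($s{\left(g \right)} = \left(g^{2} + g^{2}\right) - 107 = 2 g^{2} - 107 = -107 + 2 g^{2}$)
$X = - \frac{8085}{2}$ ($X = - \frac{-107 + 2 \left(\left(6 - 14\right)^{2}\right)^{2}}{2} = - \frac{-107 + 2 \left(\left(-8\right)^{2}\right)^{2}}{2} = - \frac{-107 + 2 \cdot 64^{2}}{2} = - \frac{-107 + 2 \cdot 4096}{2} = - \frac{-107 + 8192}{2} = \left(- \frac{1}{2}\right) 8085 = - \frac{8085}{2} \approx -4042.5$)
$\sqrt{X - 28897} = \sqrt{- \frac{8085}{2} - 28897} = \sqrt{- \frac{65879}{2}} = \frac{i \sqrt{131758}}{2}$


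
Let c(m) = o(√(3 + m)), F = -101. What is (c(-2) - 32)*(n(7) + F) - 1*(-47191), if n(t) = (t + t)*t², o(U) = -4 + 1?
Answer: 26716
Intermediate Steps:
o(U) = -3
c(m) = -3
n(t) = 2*t³ (n(t) = (2*t)*t² = 2*t³)
(c(-2) - 32)*(n(7) + F) - 1*(-47191) = (-3 - 32)*(2*7³ - 101) - 1*(-47191) = -35*(2*343 - 101) + 47191 = -35*(686 - 101) + 47191 = -35*585 + 47191 = -20475 + 47191 = 26716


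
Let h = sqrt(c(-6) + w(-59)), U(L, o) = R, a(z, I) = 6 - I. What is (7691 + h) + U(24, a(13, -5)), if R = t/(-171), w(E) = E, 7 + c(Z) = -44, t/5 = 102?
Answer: 438217/57 + I*sqrt(110) ≈ 7688.0 + 10.488*I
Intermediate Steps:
t = 510 (t = 5*102 = 510)
c(Z) = -51 (c(Z) = -7 - 44 = -51)
R = -170/57 (R = 510/(-171) = 510*(-1/171) = -170/57 ≈ -2.9825)
U(L, o) = -170/57
h = I*sqrt(110) (h = sqrt(-51 - 59) = sqrt(-110) = I*sqrt(110) ≈ 10.488*I)
(7691 + h) + U(24, a(13, -5)) = (7691 + I*sqrt(110)) - 170/57 = 438217/57 + I*sqrt(110)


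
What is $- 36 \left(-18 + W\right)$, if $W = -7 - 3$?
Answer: $1008$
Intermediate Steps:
$W = -10$
$- 36 \left(-18 + W\right) = - 36 \left(-18 - 10\right) = \left(-36\right) \left(-28\right) = 1008$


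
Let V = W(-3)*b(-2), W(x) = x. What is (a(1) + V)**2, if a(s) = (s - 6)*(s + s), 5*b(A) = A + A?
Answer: 1444/25 ≈ 57.760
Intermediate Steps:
b(A) = 2*A/5 (b(A) = (A + A)/5 = (2*A)/5 = 2*A/5)
a(s) = 2*s*(-6 + s) (a(s) = (-6 + s)*(2*s) = 2*s*(-6 + s))
V = 12/5 (V = -6*(-2)/5 = -3*(-4/5) = 12/5 ≈ 2.4000)
(a(1) + V)**2 = (2*1*(-6 + 1) + 12/5)**2 = (2*1*(-5) + 12/5)**2 = (-10 + 12/5)**2 = (-38/5)**2 = 1444/25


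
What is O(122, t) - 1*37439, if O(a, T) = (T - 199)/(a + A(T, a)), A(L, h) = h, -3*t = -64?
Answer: -27405881/732 ≈ -37440.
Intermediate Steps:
t = 64/3 (t = -⅓*(-64) = 64/3 ≈ 21.333)
O(a, T) = (-199 + T)/(2*a) (O(a, T) = (T - 199)/(a + a) = (-199 + T)/((2*a)) = (-199 + T)*(1/(2*a)) = (-199 + T)/(2*a))
O(122, t) - 1*37439 = (½)*(-199 + 64/3)/122 - 1*37439 = (½)*(1/122)*(-533/3) - 37439 = -533/732 - 37439 = -27405881/732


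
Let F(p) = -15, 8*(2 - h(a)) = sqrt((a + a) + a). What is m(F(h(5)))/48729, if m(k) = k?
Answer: -5/16243 ≈ -0.00030782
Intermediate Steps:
h(a) = 2 - sqrt(3)*sqrt(a)/8 (h(a) = 2 - sqrt((a + a) + a)/8 = 2 - sqrt(2*a + a)/8 = 2 - sqrt(3)*sqrt(a)/8)
m(F(h(5)))/48729 = -15/48729 = -15*1/48729 = -5/16243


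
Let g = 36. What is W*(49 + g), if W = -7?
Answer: -595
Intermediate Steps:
W*(49 + g) = -7*(49 + 36) = -7*85 = -595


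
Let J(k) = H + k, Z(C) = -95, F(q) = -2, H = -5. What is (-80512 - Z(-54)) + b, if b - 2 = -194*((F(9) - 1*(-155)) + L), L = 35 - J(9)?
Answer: -116111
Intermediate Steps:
J(k) = -5 + k
L = 31 (L = 35 - (-5 + 9) = 35 - 1*4 = 35 - 4 = 31)
b = -35694 (b = 2 - 194*((-2 - 1*(-155)) + 31) = 2 - 194*((-2 + 155) + 31) = 2 - 194*(153 + 31) = 2 - 194*184 = 2 - 35696 = -35694)
(-80512 - Z(-54)) + b = (-80512 - 1*(-95)) - 35694 = (-80512 + 95) - 35694 = -80417 - 35694 = -116111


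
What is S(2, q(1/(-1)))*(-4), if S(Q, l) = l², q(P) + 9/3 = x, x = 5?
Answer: -16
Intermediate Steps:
q(P) = 2 (q(P) = -3 + 5 = 2)
S(2, q(1/(-1)))*(-4) = 2²*(-4) = 4*(-4) = -16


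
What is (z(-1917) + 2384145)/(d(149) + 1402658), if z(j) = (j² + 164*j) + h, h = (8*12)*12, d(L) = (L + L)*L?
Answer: 2872899/723530 ≈ 3.9707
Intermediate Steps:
d(L) = 2*L² (d(L) = (2*L)*L = 2*L²)
h = 1152 (h = 96*12 = 1152)
z(j) = 1152 + j² + 164*j (z(j) = (j² + 164*j) + 1152 = 1152 + j² + 164*j)
(z(-1917) + 2384145)/(d(149) + 1402658) = ((1152 + (-1917)² + 164*(-1917)) + 2384145)/(2*149² + 1402658) = ((1152 + 3674889 - 314388) + 2384145)/(2*22201 + 1402658) = (3361653 + 2384145)/(44402 + 1402658) = 5745798/1447060 = 5745798*(1/1447060) = 2872899/723530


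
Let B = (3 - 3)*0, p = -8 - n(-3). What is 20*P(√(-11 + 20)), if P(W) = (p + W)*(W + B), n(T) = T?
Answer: -120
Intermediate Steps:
p = -5 (p = -8 - 1*(-3) = -8 + 3 = -5)
B = 0 (B = 0*0 = 0)
P(W) = W*(-5 + W) (P(W) = (-5 + W)*(W + 0) = (-5 + W)*W = W*(-5 + W))
20*P(√(-11 + 20)) = 20*(√(-11 + 20)*(-5 + √(-11 + 20))) = 20*(√9*(-5 + √9)) = 20*(3*(-5 + 3)) = 20*(3*(-2)) = 20*(-6) = -120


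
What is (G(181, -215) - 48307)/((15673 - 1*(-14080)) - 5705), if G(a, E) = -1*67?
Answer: -24187/12024 ≈ -2.0116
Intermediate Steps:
G(a, E) = -67
(G(181, -215) - 48307)/((15673 - 1*(-14080)) - 5705) = (-67 - 48307)/((15673 - 1*(-14080)) - 5705) = -48374/((15673 + 14080) - 5705) = -48374/(29753 - 5705) = -48374/24048 = -48374*1/24048 = -24187/12024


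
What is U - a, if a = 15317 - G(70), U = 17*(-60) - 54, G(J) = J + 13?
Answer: -16308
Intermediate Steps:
G(J) = 13 + J
U = -1074 (U = -1020 - 54 = -1074)
a = 15234 (a = 15317 - (13 + 70) = 15317 - 1*83 = 15317 - 83 = 15234)
U - a = -1074 - 1*15234 = -1074 - 15234 = -16308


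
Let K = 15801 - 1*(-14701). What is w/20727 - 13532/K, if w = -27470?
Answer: -559183852/316107477 ≈ -1.7690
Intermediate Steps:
K = 30502 (K = 15801 + 14701 = 30502)
w/20727 - 13532/K = -27470/20727 - 13532/30502 = -27470*1/20727 - 13532*1/30502 = -27470/20727 - 6766/15251 = -559183852/316107477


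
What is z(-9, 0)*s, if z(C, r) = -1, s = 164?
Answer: -164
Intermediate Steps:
z(-9, 0)*s = -1*164 = -164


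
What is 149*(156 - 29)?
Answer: 18923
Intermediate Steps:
149*(156 - 29) = 149*127 = 18923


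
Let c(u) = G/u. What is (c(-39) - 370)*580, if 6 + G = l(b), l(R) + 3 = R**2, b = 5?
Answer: -8378680/39 ≈ -2.1484e+5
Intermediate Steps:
l(R) = -3 + R**2
G = 16 (G = -6 + (-3 + 5**2) = -6 + (-3 + 25) = -6 + 22 = 16)
c(u) = 16/u
(c(-39) - 370)*580 = (16/(-39) - 370)*580 = (16*(-1/39) - 370)*580 = (-16/39 - 370)*580 = -14446/39*580 = -8378680/39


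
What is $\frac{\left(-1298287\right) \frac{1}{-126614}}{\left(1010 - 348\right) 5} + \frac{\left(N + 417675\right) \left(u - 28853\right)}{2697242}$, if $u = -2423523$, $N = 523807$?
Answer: $- \frac{483814415606359969213}{565196730663140} \approx -8.5601 \cdot 10^{5}$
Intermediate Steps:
$\frac{\left(-1298287\right) \frac{1}{-126614}}{\left(1010 - 348\right) 5} + \frac{\left(N + 417675\right) \left(u - 28853\right)}{2697242} = \frac{\left(-1298287\right) \frac{1}{-126614}}{\left(1010 - 348\right) 5} + \frac{\left(523807 + 417675\right) \left(-2423523 - 28853\right)}{2697242} = \frac{\left(-1298287\right) \left(- \frac{1}{126614}\right)}{662 \cdot 5} + 941482 \left(-2452376\right) \frac{1}{2697242} = \frac{1298287}{126614 \cdot 3310} - \frac{1154433930616}{1348621} = \frac{1298287}{126614} \cdot \frac{1}{3310} - \frac{1154433930616}{1348621} = \frac{1298287}{419092340} - \frac{1154433930616}{1348621} = - \frac{483814415606359969213}{565196730663140}$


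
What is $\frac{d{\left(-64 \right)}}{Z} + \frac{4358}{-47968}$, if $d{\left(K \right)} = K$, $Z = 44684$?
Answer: $- \frac{24725353}{267925264} \approx -0.092285$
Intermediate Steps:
$\frac{d{\left(-64 \right)}}{Z} + \frac{4358}{-47968} = - \frac{64}{44684} + \frac{4358}{-47968} = \left(-64\right) \frac{1}{44684} + 4358 \left(- \frac{1}{47968}\right) = - \frac{16}{11171} - \frac{2179}{23984} = - \frac{24725353}{267925264}$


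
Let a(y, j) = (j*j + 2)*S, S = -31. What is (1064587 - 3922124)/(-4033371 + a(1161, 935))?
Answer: 2857537/31134408 ≈ 0.091781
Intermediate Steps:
a(y, j) = -62 - 31*j² (a(y, j) = (j*j + 2)*(-31) = (j² + 2)*(-31) = (2 + j²)*(-31) = -62 - 31*j²)
(1064587 - 3922124)/(-4033371 + a(1161, 935)) = (1064587 - 3922124)/(-4033371 + (-62 - 31*935²)) = -2857537/(-4033371 + (-62 - 31*874225)) = -2857537/(-4033371 + (-62 - 27100975)) = -2857537/(-4033371 - 27101037) = -2857537/(-31134408) = -2857537*(-1/31134408) = 2857537/31134408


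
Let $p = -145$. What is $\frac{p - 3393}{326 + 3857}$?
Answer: $- \frac{3538}{4183} \approx -0.8458$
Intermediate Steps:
$\frac{p - 3393}{326 + 3857} = \frac{-145 - 3393}{326 + 3857} = - \frac{3538}{4183}$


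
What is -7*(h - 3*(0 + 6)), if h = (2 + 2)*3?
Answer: 42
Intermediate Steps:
h = 12 (h = 4*3 = 12)
-7*(h - 3*(0 + 6)) = -7*(12 - 3*(0 + 6)) = -7*(12 - 3*6) = -7*(12 - 18) = -7*(-6) = 42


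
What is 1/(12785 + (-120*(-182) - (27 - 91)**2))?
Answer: 1/30529 ≈ 3.2756e-5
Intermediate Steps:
1/(12785 + (-120*(-182) - (27 - 91)**2)) = 1/(12785 + (21840 - 1*(-64)**2)) = 1/(12785 + (21840 - 1*4096)) = 1/(12785 + (21840 - 4096)) = 1/(12785 + 17744) = 1/30529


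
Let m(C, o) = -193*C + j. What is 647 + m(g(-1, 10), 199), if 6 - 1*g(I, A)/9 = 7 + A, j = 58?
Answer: 19812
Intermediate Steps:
g(I, A) = -9 - 9*A (g(I, A) = 54 - 9*(7 + A) = 54 + (-63 - 9*A) = -9 - 9*A)
m(C, o) = 58 - 193*C (m(C, o) = -193*C + 58 = 58 - 193*C)
647 + m(g(-1, 10), 199) = 647 + (58 - 193*(-9 - 9*10)) = 647 + (58 - 193*(-9 - 90)) = 647 + (58 - 193*(-99)) = 647 + (58 + 19107) = 647 + 19165 = 19812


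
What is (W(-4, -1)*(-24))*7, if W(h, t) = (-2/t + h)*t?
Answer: -336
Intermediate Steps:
W(h, t) = t*(h - 2/t) (W(h, t) = (h - 2/t)*t = t*(h - 2/t))
(W(-4, -1)*(-24))*7 = ((-2 - 4*(-1))*(-24))*7 = ((-2 + 4)*(-24))*7 = (2*(-24))*7 = -48*7 = -336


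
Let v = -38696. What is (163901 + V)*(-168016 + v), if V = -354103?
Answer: 39317035824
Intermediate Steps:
(163901 + V)*(-168016 + v) = (163901 - 354103)*(-168016 - 38696) = -190202*(-206712) = 39317035824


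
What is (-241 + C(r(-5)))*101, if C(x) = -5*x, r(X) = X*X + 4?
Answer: -38986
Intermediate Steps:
r(X) = 4 + X**2 (r(X) = X**2 + 4 = 4 + X**2)
(-241 + C(r(-5)))*101 = (-241 - 5*(4 + (-5)**2))*101 = (-241 - 5*(4 + 25))*101 = (-241 - 5*29)*101 = (-241 - 145)*101 = -386*101 = -38986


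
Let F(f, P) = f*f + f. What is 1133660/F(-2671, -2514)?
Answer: 113366/713157 ≈ 0.15896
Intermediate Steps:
F(f, P) = f + f**2 (F(f, P) = f**2 + f = f + f**2)
1133660/F(-2671, -2514) = 1133660/((-2671*(1 - 2671))) = 1133660/((-2671*(-2670))) = 1133660/7131570 = 1133660*(1/7131570) = 113366/713157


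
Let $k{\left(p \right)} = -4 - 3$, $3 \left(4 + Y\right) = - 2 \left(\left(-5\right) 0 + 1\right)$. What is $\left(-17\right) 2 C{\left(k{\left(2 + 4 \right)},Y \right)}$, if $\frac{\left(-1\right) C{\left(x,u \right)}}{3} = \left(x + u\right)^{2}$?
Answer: $\frac{41650}{3} \approx 13883.0$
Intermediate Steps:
$Y = - \frac{14}{3}$ ($Y = -4 + \frac{\left(-2\right) \left(\left(-5\right) 0 + 1\right)}{3} = -4 + \frac{\left(-2\right) \left(0 + 1\right)}{3} = -4 + \frac{\left(-2\right) 1}{3} = -4 + \frac{1}{3} \left(-2\right) = -4 - \frac{2}{3} = - \frac{14}{3} \approx -4.6667$)
$k{\left(p \right)} = -7$ ($k{\left(p \right)} = -4 - 3 = -7$)
$C{\left(x,u \right)} = - 3 \left(u + x\right)^{2}$ ($C{\left(x,u \right)} = - 3 \left(x + u\right)^{2} = - 3 \left(u + x\right)^{2}$)
$\left(-17\right) 2 C{\left(k{\left(2 + 4 \right)},Y \right)} = \left(-17\right) 2 \left(- 3 \left(- \frac{14}{3} - 7\right)^{2}\right) = - 34 \left(- 3 \left(- \frac{35}{3}\right)^{2}\right) = - 34 \left(\left(-3\right) \frac{1225}{9}\right) = \left(-34\right) \left(- \frac{1225}{3}\right) = \frac{41650}{3}$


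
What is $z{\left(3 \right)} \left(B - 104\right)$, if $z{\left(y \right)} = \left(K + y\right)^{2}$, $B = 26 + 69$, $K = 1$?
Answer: $-144$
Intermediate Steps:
$B = 95$
$z{\left(y \right)} = \left(1 + y\right)^{2}$
$z{\left(3 \right)} \left(B - 104\right) = \left(1 + 3\right)^{2} \left(95 - 104\right) = 4^{2} \left(-9\right) = 16 \left(-9\right) = -144$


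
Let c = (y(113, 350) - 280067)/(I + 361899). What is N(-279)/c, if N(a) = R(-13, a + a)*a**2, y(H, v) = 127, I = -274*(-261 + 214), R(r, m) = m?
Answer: 8139271591503/139970 ≈ 5.8150e+7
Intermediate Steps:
I = 12878 (I = -274*(-47) = 12878)
N(a) = 2*a**3 (N(a) = (a + a)*a**2 = (2*a)*a**2 = 2*a**3)
c = -279940/374777 (c = (127 - 280067)/(12878 + 361899) = -279940/374777 ≈ -0.74695)
N(-279)/c = (2*(-279)**3)/(-279940/374777) = (2*(-21717639))*(-374777/279940) = -43435278*(-374777/279940) = 8139271591503/139970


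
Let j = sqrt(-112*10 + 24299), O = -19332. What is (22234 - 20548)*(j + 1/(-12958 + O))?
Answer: -843/16145 + 1686*sqrt(23179) ≈ 2.5669e+5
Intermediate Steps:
j = sqrt(23179) (j = sqrt(-1120 + 24299) = sqrt(23179) ≈ 152.25)
(22234 - 20548)*(j + 1/(-12958 + O)) = (22234 - 20548)*(sqrt(23179) + 1/(-12958 - 19332)) = 1686*(sqrt(23179) + 1/(-32290)) = 1686*(sqrt(23179) - 1/32290) = 1686*(-1/32290 + sqrt(23179)) = -843/16145 + 1686*sqrt(23179)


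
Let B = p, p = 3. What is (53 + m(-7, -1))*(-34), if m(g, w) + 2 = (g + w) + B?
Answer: -1564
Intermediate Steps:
B = 3
m(g, w) = 1 + g + w (m(g, w) = -2 + ((g + w) + 3) = -2 + (3 + g + w) = 1 + g + w)
(53 + m(-7, -1))*(-34) = (53 + (1 - 7 - 1))*(-34) = (53 - 7)*(-34) = 46*(-34) = -1564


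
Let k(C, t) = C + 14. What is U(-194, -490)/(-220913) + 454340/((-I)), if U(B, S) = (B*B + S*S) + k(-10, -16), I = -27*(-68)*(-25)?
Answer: 4381067321/506995335 ≈ 8.6412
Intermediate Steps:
k(C, t) = 14 + C
I = -45900 (I = 1836*(-25) = -45900)
U(B, S) = 4 + B² + S² (U(B, S) = (B*B + S*S) + (14 - 10) = (B² + S²) + 4 = 4 + B² + S²)
U(-194, -490)/(-220913) + 454340/((-I)) = (4 + (-194)² + (-490)²)/(-220913) + 454340/((-1*(-45900))) = (4 + 37636 + 240100)*(-1/220913) + 454340/45900 = 277740*(-1/220913) + 454340*(1/45900) = -277740/220913 + 22717/2295 = 4381067321/506995335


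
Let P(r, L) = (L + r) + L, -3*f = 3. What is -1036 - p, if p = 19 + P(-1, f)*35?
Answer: -950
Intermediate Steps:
f = -1 (f = -⅓*3 = -1)
P(r, L) = r + 2*L
p = -86 (p = 19 + (-1 + 2*(-1))*35 = 19 + (-1 - 2)*35 = 19 - 3*35 = 19 - 105 = -86)
-1036 - p = -1036 - 1*(-86) = -1036 + 86 = -950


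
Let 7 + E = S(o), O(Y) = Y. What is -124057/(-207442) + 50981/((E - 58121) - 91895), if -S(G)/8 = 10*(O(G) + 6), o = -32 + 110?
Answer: 8869465749/32515081406 ≈ 0.27278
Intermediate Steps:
o = 78
S(G) = -480 - 80*G (S(G) = -80*(G + 6) = -80*(6 + G) = -8*(60 + 10*G) = -480 - 80*G)
E = -6727 (E = -7 + (-480 - 80*78) = -7 + (-480 - 6240) = -7 - 6720 = -6727)
-124057/(-207442) + 50981/((E - 58121) - 91895) = -124057/(-207442) + 50981/((-6727 - 58121) - 91895) = -124057*(-1/207442) + 50981/(-64848 - 91895) = 124057/207442 + 50981/(-156743) = 124057/207442 + 50981*(-1/156743) = 124057/207442 - 50981/156743 = 8869465749/32515081406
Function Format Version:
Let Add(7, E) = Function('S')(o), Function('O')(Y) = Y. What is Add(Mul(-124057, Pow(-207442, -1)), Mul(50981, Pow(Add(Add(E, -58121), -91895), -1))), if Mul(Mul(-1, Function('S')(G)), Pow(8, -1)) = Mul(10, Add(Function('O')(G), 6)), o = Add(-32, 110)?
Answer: Rational(8869465749, 32515081406) ≈ 0.27278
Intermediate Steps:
o = 78
Function('S')(G) = Add(-480, Mul(-80, G)) (Function('S')(G) = Mul(-8, Mul(10, Add(G, 6))) = Mul(-8, Mul(10, Add(6, G))) = Mul(-8, Add(60, Mul(10, G))) = Add(-480, Mul(-80, G)))
E = -6727 (E = Add(-7, Add(-480, Mul(-80, 78))) = Add(-7, Add(-480, -6240)) = Add(-7, -6720) = -6727)
Add(Mul(-124057, Pow(-207442, -1)), Mul(50981, Pow(Add(Add(E, -58121), -91895), -1))) = Add(Mul(-124057, Pow(-207442, -1)), Mul(50981, Pow(Add(Add(-6727, -58121), -91895), -1))) = Add(Mul(-124057, Rational(-1, 207442)), Mul(50981, Pow(Add(-64848, -91895), -1))) = Add(Rational(124057, 207442), Mul(50981, Pow(-156743, -1))) = Add(Rational(124057, 207442), Mul(50981, Rational(-1, 156743))) = Add(Rational(124057, 207442), Rational(-50981, 156743)) = Rational(8869465749, 32515081406)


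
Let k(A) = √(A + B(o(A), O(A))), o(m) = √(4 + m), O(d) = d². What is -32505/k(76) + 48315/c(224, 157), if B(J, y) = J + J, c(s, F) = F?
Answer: 48315/157 - 32505/(2*√(19 + 2*√5)) ≈ -3046.9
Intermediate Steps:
B(J, y) = 2*J
k(A) = √(A + 2*√(4 + A))
-32505/k(76) + 48315/c(224, 157) = -32505/√(76 + 2*√(4 + 76)) + 48315/157 = -32505/√(76 + 2*√80) + 48315*(1/157) = -32505/√(76 + 2*(4*√5)) + 48315/157 = -32505/√(76 + 8*√5) + 48315/157 = 48315/157 - 32505/√(76 + 8*√5)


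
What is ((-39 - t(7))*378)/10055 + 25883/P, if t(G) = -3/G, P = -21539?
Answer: -634577/239309 ≈ -2.6517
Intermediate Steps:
((-39 - t(7))*378)/10055 + 25883/P = ((-39 - (-3)/7)*378)/10055 + 25883/(-21539) = ((-39 - (-3)/7)*378)*(1/10055) + 25883*(-1/21539) = ((-39 - 1*(-3/7))*378)*(1/10055) - 143/119 = ((-39 + 3/7)*378)*(1/10055) - 143/119 = -270/7*378*(1/10055) - 143/119 = -14580*1/10055 - 143/119 = -2916/2011 - 143/119 = -634577/239309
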